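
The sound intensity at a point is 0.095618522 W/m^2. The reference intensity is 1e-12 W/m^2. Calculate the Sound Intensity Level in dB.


Given values:
  I = 0.095618522 W/m^2
  I_ref = 1e-12 W/m^2
Formula: SIL = 10 * log10(I / I_ref)
Compute ratio: I / I_ref = 95618522000
Compute log10: log10(95618522000) = 10.980542
Multiply: SIL = 10 * 10.980542 = 109.81

109.81 dB


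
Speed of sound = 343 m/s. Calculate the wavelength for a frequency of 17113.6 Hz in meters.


Given values:
  c = 343 m/s, f = 17113.6 Hz
Formula: lambda = c / f
lambda = 343 / 17113.6
lambda = 0.02

0.02 m


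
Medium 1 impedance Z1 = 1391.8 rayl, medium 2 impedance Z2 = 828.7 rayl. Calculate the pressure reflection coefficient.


Given values:
  Z1 = 1391.8 rayl, Z2 = 828.7 rayl
Formula: R = (Z2 - Z1) / (Z2 + Z1)
Numerator: Z2 - Z1 = 828.7 - 1391.8 = -563.1
Denominator: Z2 + Z1 = 828.7 + 1391.8 = 2220.5
R = -563.1 / 2220.5 = -0.2536

-0.2536


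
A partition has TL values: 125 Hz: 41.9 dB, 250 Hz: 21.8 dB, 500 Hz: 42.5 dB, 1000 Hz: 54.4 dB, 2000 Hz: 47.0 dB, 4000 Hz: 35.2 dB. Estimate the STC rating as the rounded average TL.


Given TL values at each frequency:
  125 Hz: 41.9 dB
  250 Hz: 21.8 dB
  500 Hz: 42.5 dB
  1000 Hz: 54.4 dB
  2000 Hz: 47.0 dB
  4000 Hz: 35.2 dB
Formula: STC ~ round(average of TL values)
Sum = 41.9 + 21.8 + 42.5 + 54.4 + 47.0 + 35.2 = 242.8
Average = 242.8 / 6 = 40.47
Rounded: 40

40


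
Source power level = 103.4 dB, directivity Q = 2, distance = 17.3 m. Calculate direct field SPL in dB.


Given values:
  Lw = 103.4 dB, Q = 2, r = 17.3 m
Formula: SPL = Lw + 10 * log10(Q / (4 * pi * r^2))
Compute 4 * pi * r^2 = 4 * pi * 17.3^2 = 3760.9891
Compute Q / denom = 2 / 3760.9891 = 0.00053178
Compute 10 * log10(0.00053178) = -32.7427
SPL = 103.4 + (-32.7427) = 70.66

70.66 dB


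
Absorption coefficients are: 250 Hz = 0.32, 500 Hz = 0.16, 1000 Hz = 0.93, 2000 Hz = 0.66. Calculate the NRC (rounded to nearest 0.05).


Given values:
  a_250 = 0.32, a_500 = 0.16
  a_1000 = 0.93, a_2000 = 0.66
Formula: NRC = (a250 + a500 + a1000 + a2000) / 4
Sum = 0.32 + 0.16 + 0.93 + 0.66 = 2.07
NRC = 2.07 / 4 = 0.5175
Rounded to nearest 0.05: 0.5

0.5


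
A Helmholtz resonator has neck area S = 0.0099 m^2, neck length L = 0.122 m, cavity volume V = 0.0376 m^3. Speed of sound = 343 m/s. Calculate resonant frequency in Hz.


Given values:
  S = 0.0099 m^2, L = 0.122 m, V = 0.0376 m^3, c = 343 m/s
Formula: f = (c / (2*pi)) * sqrt(S / (V * L))
Compute V * L = 0.0376 * 0.122 = 0.0045872
Compute S / (V * L) = 0.0099 / 0.0045872 = 2.1582
Compute sqrt(2.1582) = 1.469081
Compute c / (2*pi) = 343 / 6.283185 = 54.590148
f = 54.590148 * 1.469081 = 80.2

80.2 Hz


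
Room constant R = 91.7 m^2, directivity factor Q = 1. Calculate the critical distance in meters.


Given values:
  R = 91.7 m^2, Q = 1
Formula: d_c = 0.141 * sqrt(Q * R)
Compute Q * R = 1 * 91.7 = 91.7
Compute sqrt(91.7) = 9.576
d_c = 0.141 * 9.576 = 1.35

1.35 m


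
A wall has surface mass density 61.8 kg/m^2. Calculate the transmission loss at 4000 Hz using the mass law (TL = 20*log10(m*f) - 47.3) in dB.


Given values:
  m = 61.8 kg/m^2, f = 4000 Hz
Formula: TL = 20 * log10(m * f) - 47.3
Compute m * f = 61.8 * 4000 = 247200.0
Compute log10(247200.0) = 5.393048
Compute 20 * 5.393048 = 107.861
TL = 107.861 - 47.3 = 60.56

60.56 dB


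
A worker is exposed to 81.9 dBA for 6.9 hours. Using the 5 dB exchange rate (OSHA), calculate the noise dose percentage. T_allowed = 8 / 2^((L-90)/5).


Given values:
  L = 81.9 dBA, T = 6.9 hours
Formula: T_allowed = 8 / 2^((L - 90) / 5)
Compute exponent: (81.9 - 90) / 5 = -1.62
Compute 2^(-1.62) = 0.325335
T_allowed = 8 / 0.325335 = 24.590038 hours
Dose = (T / T_allowed) * 100
Dose = (6.9 / 24.590038) * 100 = 28.06

28.06 %


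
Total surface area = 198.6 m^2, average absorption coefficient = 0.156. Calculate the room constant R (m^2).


Given values:
  S = 198.6 m^2, alpha = 0.156
Formula: R = S * alpha / (1 - alpha)
Numerator: 198.6 * 0.156 = 30.9816
Denominator: 1 - 0.156 = 0.844
R = 30.9816 / 0.844 = 36.71

36.71 m^2


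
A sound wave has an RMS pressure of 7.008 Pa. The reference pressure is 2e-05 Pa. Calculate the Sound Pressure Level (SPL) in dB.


Given values:
  p = 7.008 Pa
  p_ref = 2e-05 Pa
Formula: SPL = 20 * log10(p / p_ref)
Compute ratio: p / p_ref = 7.008 / 2e-05 = 350400
Compute log10: log10(350400) = 5.544564
Multiply: SPL = 20 * 5.544564 = 110.89

110.89 dB


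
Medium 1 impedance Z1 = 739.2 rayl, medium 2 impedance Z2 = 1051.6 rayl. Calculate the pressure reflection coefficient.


Given values:
  Z1 = 739.2 rayl, Z2 = 1051.6 rayl
Formula: R = (Z2 - Z1) / (Z2 + Z1)
Numerator: Z2 - Z1 = 1051.6 - 739.2 = 312.4
Denominator: Z2 + Z1 = 1051.6 + 739.2 = 1790.8
R = 312.4 / 1790.8 = 0.1744

0.1744


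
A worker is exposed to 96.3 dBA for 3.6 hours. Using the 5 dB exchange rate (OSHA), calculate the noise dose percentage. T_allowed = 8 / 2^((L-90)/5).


Given values:
  L = 96.3 dBA, T = 3.6 hours
Formula: T_allowed = 8 / 2^((L - 90) / 5)
Compute exponent: (96.3 - 90) / 5 = 1.26
Compute 2^(1.26) = 2.394957
T_allowed = 8 / 2.394957 = 3.340352 hours
Dose = (T / T_allowed) * 100
Dose = (3.6 / 3.340352) * 100 = 107.77

107.77 %


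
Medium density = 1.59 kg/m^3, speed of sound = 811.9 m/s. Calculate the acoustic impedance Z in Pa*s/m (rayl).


Given values:
  rho = 1.59 kg/m^3
  c = 811.9 m/s
Formula: Z = rho * c
Z = 1.59 * 811.9
Z = 1290.92

1290.92 rayl


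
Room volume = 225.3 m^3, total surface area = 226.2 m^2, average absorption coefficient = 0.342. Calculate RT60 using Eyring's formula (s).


Given values:
  V = 225.3 m^3, S = 226.2 m^2, alpha = 0.342
Formula: RT60 = 0.161 * V / (-S * ln(1 - alpha))
Compute ln(1 - 0.342) = ln(0.658) = -0.41855
Denominator: -226.2 * -0.41855 = 94.676
Numerator: 0.161 * 225.3 = 36.2733
RT60 = 36.2733 / 94.676 = 0.383

0.383 s


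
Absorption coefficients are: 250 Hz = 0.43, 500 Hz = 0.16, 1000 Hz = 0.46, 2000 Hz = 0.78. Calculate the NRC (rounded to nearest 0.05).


Given values:
  a_250 = 0.43, a_500 = 0.16
  a_1000 = 0.46, a_2000 = 0.78
Formula: NRC = (a250 + a500 + a1000 + a2000) / 4
Sum = 0.43 + 0.16 + 0.46 + 0.78 = 1.83
NRC = 1.83 / 4 = 0.4575
Rounded to nearest 0.05: 0.45

0.45


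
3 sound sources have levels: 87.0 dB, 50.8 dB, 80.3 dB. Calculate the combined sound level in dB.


Formula: L_total = 10 * log10( sum(10^(Li/10)) )
  Source 1: 10^(87.0/10) = 501187233.6273
  Source 2: 10^(50.8/10) = 120226.4435
  Source 3: 10^(80.3/10) = 107151930.5238
Sum of linear values = 608459390.5946
L_total = 10 * log10(608459390.5946) = 87.84

87.84 dB


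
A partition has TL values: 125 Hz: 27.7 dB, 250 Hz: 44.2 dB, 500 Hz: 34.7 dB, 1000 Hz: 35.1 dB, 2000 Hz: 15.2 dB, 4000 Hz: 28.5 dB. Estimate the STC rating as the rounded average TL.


Given TL values at each frequency:
  125 Hz: 27.7 dB
  250 Hz: 44.2 dB
  500 Hz: 34.7 dB
  1000 Hz: 35.1 dB
  2000 Hz: 15.2 dB
  4000 Hz: 28.5 dB
Formula: STC ~ round(average of TL values)
Sum = 27.7 + 44.2 + 34.7 + 35.1 + 15.2 + 28.5 = 185.4
Average = 185.4 / 6 = 30.9
Rounded: 31

31


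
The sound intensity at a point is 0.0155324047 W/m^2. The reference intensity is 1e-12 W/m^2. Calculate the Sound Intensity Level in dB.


Given values:
  I = 0.0155324047 W/m^2
  I_ref = 1e-12 W/m^2
Formula: SIL = 10 * log10(I / I_ref)
Compute ratio: I / I_ref = 15532404700
Compute log10: log10(15532404700) = 10.191239
Multiply: SIL = 10 * 10.191239 = 101.91

101.91 dB


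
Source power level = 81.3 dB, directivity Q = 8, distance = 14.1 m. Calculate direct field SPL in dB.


Given values:
  Lw = 81.3 dB, Q = 8, r = 14.1 m
Formula: SPL = Lw + 10 * log10(Q / (4 * pi * r^2))
Compute 4 * pi * r^2 = 4 * pi * 14.1^2 = 2498.3201
Compute Q / denom = 8 / 2498.3201 = 0.00320215
Compute 10 * log10(0.00320215) = -24.9456
SPL = 81.3 + (-24.9456) = 56.35

56.35 dB


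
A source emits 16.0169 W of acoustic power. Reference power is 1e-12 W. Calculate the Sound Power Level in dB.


Given values:
  W = 16.0169 W
  W_ref = 1e-12 W
Formula: SWL = 10 * log10(W / W_ref)
Compute ratio: W / W_ref = 16016900000000
Compute log10: log10(16016900000000) = 13.204578
Multiply: SWL = 10 * 13.204578 = 132.05

132.05 dB


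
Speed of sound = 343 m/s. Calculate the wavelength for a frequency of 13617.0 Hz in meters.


Given values:
  c = 343 m/s, f = 13617.0 Hz
Formula: lambda = c / f
lambda = 343 / 13617.0
lambda = 0.0252

0.0252 m


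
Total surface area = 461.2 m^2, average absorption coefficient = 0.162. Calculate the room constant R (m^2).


Given values:
  S = 461.2 m^2, alpha = 0.162
Formula: R = S * alpha / (1 - alpha)
Numerator: 461.2 * 0.162 = 74.7144
Denominator: 1 - 0.162 = 0.838
R = 74.7144 / 0.838 = 89.16

89.16 m^2


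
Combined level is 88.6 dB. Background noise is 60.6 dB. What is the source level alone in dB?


Given values:
  L_total = 88.6 dB, L_bg = 60.6 dB
Formula: L_source = 10 * log10(10^(L_total/10) - 10^(L_bg/10))
Convert to linear:
  10^(88.6/10) = 724435960.075
  10^(60.6/10) = 1148153.6215
Difference: 724435960.075 - 1148153.6215 = 723287806.4535
L_source = 10 * log10(723287806.4535) = 88.59

88.59 dB


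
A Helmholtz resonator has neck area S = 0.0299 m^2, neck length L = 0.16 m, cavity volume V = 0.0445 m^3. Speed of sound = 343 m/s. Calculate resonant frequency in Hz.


Given values:
  S = 0.0299 m^2, L = 0.16 m, V = 0.0445 m^3, c = 343 m/s
Formula: f = (c / (2*pi)) * sqrt(S / (V * L))
Compute V * L = 0.0445 * 0.16 = 0.00712
Compute S / (V * L) = 0.0299 / 0.00712 = 4.1994
Compute sqrt(4.1994) = 2.049244
Compute c / (2*pi) = 343 / 6.283185 = 54.590148
f = 54.590148 * 2.049244 = 111.87

111.87 Hz


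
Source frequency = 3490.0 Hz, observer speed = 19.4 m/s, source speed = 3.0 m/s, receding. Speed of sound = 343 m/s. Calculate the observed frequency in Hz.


Given values:
  f_s = 3490.0 Hz, v_o = 19.4 m/s, v_s = 3.0 m/s
  Direction: receding
Formula: f_o = f_s * (c - v_o) / (c + v_s)
Numerator: c - v_o = 343 - 19.4 = 323.6
Denominator: c + v_s = 343 + 3.0 = 346.0
f_o = 3490.0 * 323.6 / 346.0 = 3264.06

3264.06 Hz


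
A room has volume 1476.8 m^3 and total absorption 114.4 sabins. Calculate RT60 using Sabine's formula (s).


Given values:
  V = 1476.8 m^3
  A = 114.4 sabins
Formula: RT60 = 0.161 * V / A
Numerator: 0.161 * 1476.8 = 237.7648
RT60 = 237.7648 / 114.4 = 2.078

2.078 s


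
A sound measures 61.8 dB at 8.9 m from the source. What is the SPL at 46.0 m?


Given values:
  SPL1 = 61.8 dB, r1 = 8.9 m, r2 = 46.0 m
Formula: SPL2 = SPL1 - 20 * log10(r2 / r1)
Compute ratio: r2 / r1 = 46.0 / 8.9 = 5.1685
Compute log10: log10(5.1685) = 0.713365
Compute drop: 20 * 0.713365 = 14.2673
SPL2 = 61.8 - 14.2673 = 47.53

47.53 dB


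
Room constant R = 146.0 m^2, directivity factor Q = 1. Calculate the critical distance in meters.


Given values:
  R = 146.0 m^2, Q = 1
Formula: d_c = 0.141 * sqrt(Q * R)
Compute Q * R = 1 * 146.0 = 146.0
Compute sqrt(146.0) = 12.083
d_c = 0.141 * 12.083 = 1.704

1.704 m


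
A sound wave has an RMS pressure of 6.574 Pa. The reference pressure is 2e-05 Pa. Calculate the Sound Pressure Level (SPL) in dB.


Given values:
  p = 6.574 Pa
  p_ref = 2e-05 Pa
Formula: SPL = 20 * log10(p / p_ref)
Compute ratio: p / p_ref = 6.574 / 2e-05 = 328700
Compute log10: log10(328700) = 5.5168
Multiply: SPL = 20 * 5.5168 = 110.34

110.34 dB


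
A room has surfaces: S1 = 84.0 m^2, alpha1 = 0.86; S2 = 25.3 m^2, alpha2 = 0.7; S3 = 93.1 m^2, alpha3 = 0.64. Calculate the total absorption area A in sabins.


Given surfaces:
  Surface 1: 84.0 * 0.86 = 72.24
  Surface 2: 25.3 * 0.7 = 17.71
  Surface 3: 93.1 * 0.64 = 59.584
Formula: A = sum(Si * alpha_i)
A = 72.24 + 17.71 + 59.584
A = 149.53

149.53 sabins


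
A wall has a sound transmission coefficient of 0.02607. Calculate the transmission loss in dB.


Given values:
  tau = 0.02607
Formula: TL = 10 * log10(1 / tau)
Compute 1 / tau = 1 / 0.02607 = 38.3583
Compute log10(38.3583) = 1.583859
TL = 10 * 1.583859 = 15.84

15.84 dB


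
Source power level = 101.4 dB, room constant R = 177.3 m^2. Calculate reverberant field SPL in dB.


Given values:
  Lw = 101.4 dB, R = 177.3 m^2
Formula: SPL = Lw + 10 * log10(4 / R)
Compute 4 / R = 4 / 177.3 = 0.022561
Compute 10 * log10(0.022561) = -16.4664
SPL = 101.4 + (-16.4664) = 84.93

84.93 dB


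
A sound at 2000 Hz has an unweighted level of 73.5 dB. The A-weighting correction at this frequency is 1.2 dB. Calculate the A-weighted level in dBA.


Given values:
  SPL = 73.5 dB
  A-weighting at 2000 Hz = 1.2 dB
Formula: L_A = SPL + A_weight
L_A = 73.5 + (1.2)
L_A = 74.7

74.7 dBA


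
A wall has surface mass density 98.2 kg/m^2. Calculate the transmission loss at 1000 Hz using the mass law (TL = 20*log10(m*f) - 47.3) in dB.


Given values:
  m = 98.2 kg/m^2, f = 1000 Hz
Formula: TL = 20 * log10(m * f) - 47.3
Compute m * f = 98.2 * 1000 = 98200.0
Compute log10(98200.0) = 4.992111
Compute 20 * 4.992111 = 99.8422
TL = 99.8422 - 47.3 = 52.54

52.54 dB


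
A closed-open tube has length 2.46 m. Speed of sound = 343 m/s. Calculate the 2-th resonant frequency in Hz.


Given values:
  Tube type: closed-open, L = 2.46 m, c = 343 m/s, n = 2
Formula: f_n = (2n - 1) * c / (4 * L)
Compute 2n - 1 = 2*2 - 1 = 3
Compute 4 * L = 4 * 2.46 = 9.84
f = 3 * 343 / 9.84
f = 104.57

104.57 Hz


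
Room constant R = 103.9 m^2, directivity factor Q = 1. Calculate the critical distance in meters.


Given values:
  R = 103.9 m^2, Q = 1
Formula: d_c = 0.141 * sqrt(Q * R)
Compute Q * R = 1 * 103.9 = 103.9
Compute sqrt(103.9) = 10.1931
d_c = 0.141 * 10.1931 = 1.437

1.437 m


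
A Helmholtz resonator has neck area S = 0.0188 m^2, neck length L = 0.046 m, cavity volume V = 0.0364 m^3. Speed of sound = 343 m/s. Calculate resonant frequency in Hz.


Given values:
  S = 0.0188 m^2, L = 0.046 m, V = 0.0364 m^3, c = 343 m/s
Formula: f = (c / (2*pi)) * sqrt(S / (V * L))
Compute V * L = 0.0364 * 0.046 = 0.0016744
Compute S / (V * L) = 0.0188 / 0.0016744 = 11.2279
Compute sqrt(11.2279) = 3.350806
Compute c / (2*pi) = 343 / 6.283185 = 54.590148
f = 54.590148 * 3.350806 = 182.92

182.92 Hz


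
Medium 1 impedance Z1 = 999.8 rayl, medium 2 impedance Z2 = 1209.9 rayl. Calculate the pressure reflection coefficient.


Given values:
  Z1 = 999.8 rayl, Z2 = 1209.9 rayl
Formula: R = (Z2 - Z1) / (Z2 + Z1)
Numerator: Z2 - Z1 = 1209.9 - 999.8 = 210.1
Denominator: Z2 + Z1 = 1209.9 + 999.8 = 2209.7
R = 210.1 / 2209.7 = 0.0951

0.0951


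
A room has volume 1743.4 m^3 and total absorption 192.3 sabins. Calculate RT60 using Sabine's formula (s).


Given values:
  V = 1743.4 m^3
  A = 192.3 sabins
Formula: RT60 = 0.161 * V / A
Numerator: 0.161 * 1743.4 = 280.6874
RT60 = 280.6874 / 192.3 = 1.46

1.46 s


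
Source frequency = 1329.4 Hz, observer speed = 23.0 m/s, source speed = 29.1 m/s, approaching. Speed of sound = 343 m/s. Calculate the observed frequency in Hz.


Given values:
  f_s = 1329.4 Hz, v_o = 23.0 m/s, v_s = 29.1 m/s
  Direction: approaching
Formula: f_o = f_s * (c + v_o) / (c - v_s)
Numerator: c + v_o = 343 + 23.0 = 366.0
Denominator: c - v_s = 343 - 29.1 = 313.9
f_o = 1329.4 * 366.0 / 313.9 = 1550.05

1550.05 Hz


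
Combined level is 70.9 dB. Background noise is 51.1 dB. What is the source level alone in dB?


Given values:
  L_total = 70.9 dB, L_bg = 51.1 dB
Formula: L_source = 10 * log10(10^(L_total/10) - 10^(L_bg/10))
Convert to linear:
  10^(70.9/10) = 12302687.7081
  10^(51.1/10) = 128824.9552
Difference: 12302687.7081 - 128824.9552 = 12173862.7529
L_source = 10 * log10(12173862.7529) = 70.85

70.85 dB


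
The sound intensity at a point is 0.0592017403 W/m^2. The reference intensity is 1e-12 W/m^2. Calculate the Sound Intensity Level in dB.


Given values:
  I = 0.0592017403 W/m^2
  I_ref = 1e-12 W/m^2
Formula: SIL = 10 * log10(I / I_ref)
Compute ratio: I / I_ref = 59201740300
Compute log10: log10(59201740300) = 10.772334
Multiply: SIL = 10 * 10.772334 = 107.72

107.72 dB


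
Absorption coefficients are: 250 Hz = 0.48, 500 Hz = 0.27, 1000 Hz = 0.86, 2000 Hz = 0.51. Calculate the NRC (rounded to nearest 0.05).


Given values:
  a_250 = 0.48, a_500 = 0.27
  a_1000 = 0.86, a_2000 = 0.51
Formula: NRC = (a250 + a500 + a1000 + a2000) / 4
Sum = 0.48 + 0.27 + 0.86 + 0.51 = 2.12
NRC = 2.12 / 4 = 0.53
Rounded to nearest 0.05: 0.55

0.55


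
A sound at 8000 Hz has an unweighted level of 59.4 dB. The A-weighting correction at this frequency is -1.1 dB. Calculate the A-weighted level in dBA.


Given values:
  SPL = 59.4 dB
  A-weighting at 8000 Hz = -1.1 dB
Formula: L_A = SPL + A_weight
L_A = 59.4 + (-1.1)
L_A = 58.3

58.3 dBA


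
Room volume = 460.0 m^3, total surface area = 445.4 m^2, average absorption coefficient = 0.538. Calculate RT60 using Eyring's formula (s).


Given values:
  V = 460.0 m^3, S = 445.4 m^2, alpha = 0.538
Formula: RT60 = 0.161 * V / (-S * ln(1 - alpha))
Compute ln(1 - 0.538) = ln(0.462) = -0.77219
Denominator: -445.4 * -0.77219 = 343.9334
Numerator: 0.161 * 460.0 = 74.06
RT60 = 74.06 / 343.9334 = 0.215

0.215 s


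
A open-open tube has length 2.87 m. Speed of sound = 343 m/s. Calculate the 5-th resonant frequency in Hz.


Given values:
  Tube type: open-open, L = 2.87 m, c = 343 m/s, n = 5
Formula: f_n = n * c / (2 * L)
Compute 2 * L = 2 * 2.87 = 5.74
f = 5 * 343 / 5.74
f = 298.78

298.78 Hz


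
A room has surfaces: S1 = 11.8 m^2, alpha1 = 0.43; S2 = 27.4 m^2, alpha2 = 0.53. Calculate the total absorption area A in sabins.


Given surfaces:
  Surface 1: 11.8 * 0.43 = 5.074
  Surface 2: 27.4 * 0.53 = 14.522
Formula: A = sum(Si * alpha_i)
A = 5.074 + 14.522
A = 19.6

19.6 sabins


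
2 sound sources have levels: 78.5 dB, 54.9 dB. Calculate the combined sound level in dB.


Formula: L_total = 10 * log10( sum(10^(Li/10)) )
  Source 1: 10^(78.5/10) = 70794578.4384
  Source 2: 10^(54.9/10) = 309029.5433
Sum of linear values = 71103607.9817
L_total = 10 * log10(71103607.9817) = 78.52

78.52 dB


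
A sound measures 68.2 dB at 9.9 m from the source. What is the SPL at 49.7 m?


Given values:
  SPL1 = 68.2 dB, r1 = 9.9 m, r2 = 49.7 m
Formula: SPL2 = SPL1 - 20 * log10(r2 / r1)
Compute ratio: r2 / r1 = 49.7 / 9.9 = 5.0202
Compute log10: log10(5.0202) = 0.700721
Compute drop: 20 * 0.700721 = 14.0144
SPL2 = 68.2 - 14.0144 = 54.19

54.19 dB


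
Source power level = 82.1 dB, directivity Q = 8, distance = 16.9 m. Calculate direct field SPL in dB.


Given values:
  Lw = 82.1 dB, Q = 8, r = 16.9 m
Formula: SPL = Lw + 10 * log10(Q / (4 * pi * r^2))
Compute 4 * pi * r^2 = 4 * pi * 16.9^2 = 3589.0811
Compute Q / denom = 8 / 3589.0811 = 0.00222898
Compute 10 * log10(0.00222898) = -26.5189
SPL = 82.1 + (-26.5189) = 55.58

55.58 dB


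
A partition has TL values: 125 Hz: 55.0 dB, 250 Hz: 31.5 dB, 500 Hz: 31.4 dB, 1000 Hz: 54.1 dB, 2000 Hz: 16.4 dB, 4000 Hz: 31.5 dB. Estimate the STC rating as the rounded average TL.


Given TL values at each frequency:
  125 Hz: 55.0 dB
  250 Hz: 31.5 dB
  500 Hz: 31.4 dB
  1000 Hz: 54.1 dB
  2000 Hz: 16.4 dB
  4000 Hz: 31.5 dB
Formula: STC ~ round(average of TL values)
Sum = 55.0 + 31.5 + 31.4 + 54.1 + 16.4 + 31.5 = 219.9
Average = 219.9 / 6 = 36.65
Rounded: 37

37


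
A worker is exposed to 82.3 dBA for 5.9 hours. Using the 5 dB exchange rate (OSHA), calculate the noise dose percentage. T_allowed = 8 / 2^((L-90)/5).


Given values:
  L = 82.3 dBA, T = 5.9 hours
Formula: T_allowed = 8 / 2^((L - 90) / 5)
Compute exponent: (82.3 - 90) / 5 = -1.54
Compute 2^(-1.54) = 0.343885
T_allowed = 8 / 0.343885 = 23.263591 hours
Dose = (T / T_allowed) * 100
Dose = (5.9 / 23.263591) * 100 = 25.36

25.36 %


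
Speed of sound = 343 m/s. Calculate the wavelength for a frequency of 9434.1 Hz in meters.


Given values:
  c = 343 m/s, f = 9434.1 Hz
Formula: lambda = c / f
lambda = 343 / 9434.1
lambda = 0.0364

0.0364 m


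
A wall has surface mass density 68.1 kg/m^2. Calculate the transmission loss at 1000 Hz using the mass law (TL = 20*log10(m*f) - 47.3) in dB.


Given values:
  m = 68.1 kg/m^2, f = 1000 Hz
Formula: TL = 20 * log10(m * f) - 47.3
Compute m * f = 68.1 * 1000 = 68100.0
Compute log10(68100.0) = 4.833147
Compute 20 * 4.833147 = 96.6629
TL = 96.6629 - 47.3 = 49.36

49.36 dB


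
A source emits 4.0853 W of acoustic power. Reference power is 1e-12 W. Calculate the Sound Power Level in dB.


Given values:
  W = 4.0853 W
  W_ref = 1e-12 W
Formula: SWL = 10 * log10(W / W_ref)
Compute ratio: W / W_ref = 4085300000000
Compute log10: log10(4085300000000) = 12.611224
Multiply: SWL = 10 * 12.611224 = 126.11

126.11 dB


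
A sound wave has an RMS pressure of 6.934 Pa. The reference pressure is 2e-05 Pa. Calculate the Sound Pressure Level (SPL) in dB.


Given values:
  p = 6.934 Pa
  p_ref = 2e-05 Pa
Formula: SPL = 20 * log10(p / p_ref)
Compute ratio: p / p_ref = 6.934 / 2e-05 = 346700
Compute log10: log10(346700) = 5.539954
Multiply: SPL = 20 * 5.539954 = 110.8

110.8 dB


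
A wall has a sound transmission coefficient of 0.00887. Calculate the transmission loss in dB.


Given values:
  tau = 0.00887
Formula: TL = 10 * log10(1 / tau)
Compute 1 / tau = 1 / 0.00887 = 112.7396
Compute log10(112.7396) = 2.052076
TL = 10 * 2.052076 = 20.52

20.52 dB


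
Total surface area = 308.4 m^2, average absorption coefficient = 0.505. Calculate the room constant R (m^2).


Given values:
  S = 308.4 m^2, alpha = 0.505
Formula: R = S * alpha / (1 - alpha)
Numerator: 308.4 * 0.505 = 155.742
Denominator: 1 - 0.505 = 0.495
R = 155.742 / 0.495 = 314.63

314.63 m^2


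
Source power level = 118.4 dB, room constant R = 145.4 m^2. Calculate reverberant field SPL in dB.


Given values:
  Lw = 118.4 dB, R = 145.4 m^2
Formula: SPL = Lw + 10 * log10(4 / R)
Compute 4 / R = 4 / 145.4 = 0.02751
Compute 10 * log10(0.02751) = -15.6051
SPL = 118.4 + (-15.6051) = 102.79

102.79 dB


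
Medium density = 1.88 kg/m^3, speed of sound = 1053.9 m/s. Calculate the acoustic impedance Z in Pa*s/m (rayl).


Given values:
  rho = 1.88 kg/m^3
  c = 1053.9 m/s
Formula: Z = rho * c
Z = 1.88 * 1053.9
Z = 1981.33

1981.33 rayl


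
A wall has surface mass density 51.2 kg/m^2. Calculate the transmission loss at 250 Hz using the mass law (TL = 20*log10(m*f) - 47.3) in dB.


Given values:
  m = 51.2 kg/m^2, f = 250 Hz
Formula: TL = 20 * log10(m * f) - 47.3
Compute m * f = 51.2 * 250 = 12800.0
Compute log10(12800.0) = 4.10721
Compute 20 * 4.10721 = 82.1442
TL = 82.1442 - 47.3 = 34.84

34.84 dB


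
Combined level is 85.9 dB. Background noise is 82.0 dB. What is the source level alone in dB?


Given values:
  L_total = 85.9 dB, L_bg = 82.0 dB
Formula: L_source = 10 * log10(10^(L_total/10) - 10^(L_bg/10))
Convert to linear:
  10^(85.9/10) = 389045144.9943
  10^(82.0/10) = 158489319.2461
Difference: 389045144.9943 - 158489319.2461 = 230555825.7482
L_source = 10 * log10(230555825.7482) = 83.63

83.63 dB


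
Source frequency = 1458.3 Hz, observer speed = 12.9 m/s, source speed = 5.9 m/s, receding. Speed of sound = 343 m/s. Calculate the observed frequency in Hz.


Given values:
  f_s = 1458.3 Hz, v_o = 12.9 m/s, v_s = 5.9 m/s
  Direction: receding
Formula: f_o = f_s * (c - v_o) / (c + v_s)
Numerator: c - v_o = 343 - 12.9 = 330.1
Denominator: c + v_s = 343 + 5.9 = 348.9
f_o = 1458.3 * 330.1 / 348.9 = 1379.72

1379.72 Hz


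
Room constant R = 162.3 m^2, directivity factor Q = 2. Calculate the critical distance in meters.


Given values:
  R = 162.3 m^2, Q = 2
Formula: d_c = 0.141 * sqrt(Q * R)
Compute Q * R = 2 * 162.3 = 324.6
Compute sqrt(324.6) = 18.0167
d_c = 0.141 * 18.0167 = 2.54

2.54 m


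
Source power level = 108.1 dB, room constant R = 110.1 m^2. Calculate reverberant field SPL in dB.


Given values:
  Lw = 108.1 dB, R = 110.1 m^2
Formula: SPL = Lw + 10 * log10(4 / R)
Compute 4 / R = 4 / 110.1 = 0.036331
Compute 10 * log10(0.036331) = -14.3972
SPL = 108.1 + (-14.3972) = 93.7

93.7 dB


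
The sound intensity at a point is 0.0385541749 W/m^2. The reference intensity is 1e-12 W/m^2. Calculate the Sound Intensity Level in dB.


Given values:
  I = 0.0385541749 W/m^2
  I_ref = 1e-12 W/m^2
Formula: SIL = 10 * log10(I / I_ref)
Compute ratio: I / I_ref = 38554174900
Compute log10: log10(38554174900) = 10.586071
Multiply: SIL = 10 * 10.586071 = 105.86

105.86 dB


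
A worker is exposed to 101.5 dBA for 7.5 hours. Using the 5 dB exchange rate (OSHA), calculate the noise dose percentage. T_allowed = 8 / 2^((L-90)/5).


Given values:
  L = 101.5 dBA, T = 7.5 hours
Formula: T_allowed = 8 / 2^((L - 90) / 5)
Compute exponent: (101.5 - 90) / 5 = 2.3
Compute 2^(2.3) = 4.924578
T_allowed = 8 / 4.924578 = 1.624505 hours
Dose = (T / T_allowed) * 100
Dose = (7.5 / 1.624505) * 100 = 461.68

461.68 %


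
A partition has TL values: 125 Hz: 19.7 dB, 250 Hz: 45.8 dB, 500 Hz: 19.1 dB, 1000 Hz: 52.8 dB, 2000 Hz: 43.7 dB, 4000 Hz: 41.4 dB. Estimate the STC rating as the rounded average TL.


Given TL values at each frequency:
  125 Hz: 19.7 dB
  250 Hz: 45.8 dB
  500 Hz: 19.1 dB
  1000 Hz: 52.8 dB
  2000 Hz: 43.7 dB
  4000 Hz: 41.4 dB
Formula: STC ~ round(average of TL values)
Sum = 19.7 + 45.8 + 19.1 + 52.8 + 43.7 + 41.4 = 222.5
Average = 222.5 / 6 = 37.08
Rounded: 37

37


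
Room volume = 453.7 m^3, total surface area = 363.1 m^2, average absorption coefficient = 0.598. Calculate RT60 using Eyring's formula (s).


Given values:
  V = 453.7 m^3, S = 363.1 m^2, alpha = 0.598
Formula: RT60 = 0.161 * V / (-S * ln(1 - alpha))
Compute ln(1 - 0.598) = ln(0.402) = -0.911303
Denominator: -363.1 * -0.911303 = 330.8941
Numerator: 0.161 * 453.7 = 73.0457
RT60 = 73.0457 / 330.8941 = 0.221

0.221 s


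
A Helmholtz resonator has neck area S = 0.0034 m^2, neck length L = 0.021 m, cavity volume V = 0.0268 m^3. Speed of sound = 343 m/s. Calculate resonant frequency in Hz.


Given values:
  S = 0.0034 m^2, L = 0.021 m, V = 0.0268 m^3, c = 343 m/s
Formula: f = (c / (2*pi)) * sqrt(S / (V * L))
Compute V * L = 0.0268 * 0.021 = 0.0005628
Compute S / (V * L) = 0.0034 / 0.0005628 = 6.0412
Compute sqrt(6.0412) = 2.457885
Compute c / (2*pi) = 343 / 6.283185 = 54.590148
f = 54.590148 * 2.457885 = 134.18

134.18 Hz


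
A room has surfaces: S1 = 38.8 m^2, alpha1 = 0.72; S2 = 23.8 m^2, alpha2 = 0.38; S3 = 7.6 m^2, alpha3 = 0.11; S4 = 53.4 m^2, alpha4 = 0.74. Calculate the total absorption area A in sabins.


Given surfaces:
  Surface 1: 38.8 * 0.72 = 27.936
  Surface 2: 23.8 * 0.38 = 9.044
  Surface 3: 7.6 * 0.11 = 0.836
  Surface 4: 53.4 * 0.74 = 39.516
Formula: A = sum(Si * alpha_i)
A = 27.936 + 9.044 + 0.836 + 39.516
A = 77.33

77.33 sabins


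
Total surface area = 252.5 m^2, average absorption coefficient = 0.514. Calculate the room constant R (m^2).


Given values:
  S = 252.5 m^2, alpha = 0.514
Formula: R = S * alpha / (1 - alpha)
Numerator: 252.5 * 0.514 = 129.785
Denominator: 1 - 0.514 = 0.486
R = 129.785 / 0.486 = 267.05

267.05 m^2


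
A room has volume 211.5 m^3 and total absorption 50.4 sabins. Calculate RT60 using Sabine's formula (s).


Given values:
  V = 211.5 m^3
  A = 50.4 sabins
Formula: RT60 = 0.161 * V / A
Numerator: 0.161 * 211.5 = 34.0515
RT60 = 34.0515 / 50.4 = 0.676

0.676 s


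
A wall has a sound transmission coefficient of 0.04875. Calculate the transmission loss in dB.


Given values:
  tau = 0.04875
Formula: TL = 10 * log10(1 / tau)
Compute 1 / tau = 1 / 0.04875 = 20.5128
Compute log10(20.5128) = 1.312025
TL = 10 * 1.312025 = 13.12

13.12 dB


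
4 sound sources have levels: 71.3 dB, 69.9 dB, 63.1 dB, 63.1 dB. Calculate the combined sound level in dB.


Formula: L_total = 10 * log10( sum(10^(Li/10)) )
  Source 1: 10^(71.3/10) = 13489628.8259
  Source 2: 10^(69.9/10) = 9772372.2096
  Source 3: 10^(63.1/10) = 2041737.9447
  Source 4: 10^(63.1/10) = 2041737.9447
Sum of linear values = 27345476.9249
L_total = 10 * log10(27345476.9249) = 74.37

74.37 dB


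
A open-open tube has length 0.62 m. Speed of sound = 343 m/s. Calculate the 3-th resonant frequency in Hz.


Given values:
  Tube type: open-open, L = 0.62 m, c = 343 m/s, n = 3
Formula: f_n = n * c / (2 * L)
Compute 2 * L = 2 * 0.62 = 1.24
f = 3 * 343 / 1.24
f = 829.84

829.84 Hz


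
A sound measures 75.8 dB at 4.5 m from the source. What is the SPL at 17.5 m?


Given values:
  SPL1 = 75.8 dB, r1 = 4.5 m, r2 = 17.5 m
Formula: SPL2 = SPL1 - 20 * log10(r2 / r1)
Compute ratio: r2 / r1 = 17.5 / 4.5 = 3.8889
Compute log10: log10(3.8889) = 0.589827
Compute drop: 20 * 0.589827 = 11.7965
SPL2 = 75.8 - 11.7965 = 64.0

64.0 dB


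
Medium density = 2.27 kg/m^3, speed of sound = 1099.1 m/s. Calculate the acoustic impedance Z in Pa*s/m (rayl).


Given values:
  rho = 2.27 kg/m^3
  c = 1099.1 m/s
Formula: Z = rho * c
Z = 2.27 * 1099.1
Z = 2494.96

2494.96 rayl


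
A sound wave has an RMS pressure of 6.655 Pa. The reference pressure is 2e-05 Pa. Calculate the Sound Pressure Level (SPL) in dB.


Given values:
  p = 6.655 Pa
  p_ref = 2e-05 Pa
Formula: SPL = 20 * log10(p / p_ref)
Compute ratio: p / p_ref = 6.655 / 2e-05 = 332750
Compute log10: log10(332750) = 5.522118
Multiply: SPL = 20 * 5.522118 = 110.44

110.44 dB


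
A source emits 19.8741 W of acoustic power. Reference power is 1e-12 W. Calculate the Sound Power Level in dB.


Given values:
  W = 19.8741 W
  W_ref = 1e-12 W
Formula: SWL = 10 * log10(W / W_ref)
Compute ratio: W / W_ref = 19874100000000
Compute log10: log10(19874100000000) = 13.298287
Multiply: SWL = 10 * 13.298287 = 132.98

132.98 dB


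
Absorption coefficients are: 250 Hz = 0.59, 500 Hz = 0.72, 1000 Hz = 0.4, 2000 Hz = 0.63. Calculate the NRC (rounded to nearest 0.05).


Given values:
  a_250 = 0.59, a_500 = 0.72
  a_1000 = 0.4, a_2000 = 0.63
Formula: NRC = (a250 + a500 + a1000 + a2000) / 4
Sum = 0.59 + 0.72 + 0.4 + 0.63 = 2.34
NRC = 2.34 / 4 = 0.585
Rounded to nearest 0.05: 0.6

0.6


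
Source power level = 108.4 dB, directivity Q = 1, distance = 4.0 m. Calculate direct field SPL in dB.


Given values:
  Lw = 108.4 dB, Q = 1, r = 4.0 m
Formula: SPL = Lw + 10 * log10(Q / (4 * pi * r^2))
Compute 4 * pi * r^2 = 4 * pi * 4.0^2 = 201.0619
Compute Q / denom = 1 / 201.0619 = 0.00497359
Compute 10 * log10(0.00497359) = -23.0333
SPL = 108.4 + (-23.0333) = 85.37

85.37 dB


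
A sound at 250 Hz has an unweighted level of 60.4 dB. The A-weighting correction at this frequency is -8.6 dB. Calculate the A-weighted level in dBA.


Given values:
  SPL = 60.4 dB
  A-weighting at 250 Hz = -8.6 dB
Formula: L_A = SPL + A_weight
L_A = 60.4 + (-8.6)
L_A = 51.8

51.8 dBA


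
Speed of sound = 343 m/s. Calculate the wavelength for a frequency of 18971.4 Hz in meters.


Given values:
  c = 343 m/s, f = 18971.4 Hz
Formula: lambda = c / f
lambda = 343 / 18971.4
lambda = 0.0181

0.0181 m


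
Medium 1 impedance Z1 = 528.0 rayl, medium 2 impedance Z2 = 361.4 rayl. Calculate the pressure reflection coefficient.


Given values:
  Z1 = 528.0 rayl, Z2 = 361.4 rayl
Formula: R = (Z2 - Z1) / (Z2 + Z1)
Numerator: Z2 - Z1 = 361.4 - 528.0 = -166.6
Denominator: Z2 + Z1 = 361.4 + 528.0 = 889.4
R = -166.6 / 889.4 = -0.1873

-0.1873


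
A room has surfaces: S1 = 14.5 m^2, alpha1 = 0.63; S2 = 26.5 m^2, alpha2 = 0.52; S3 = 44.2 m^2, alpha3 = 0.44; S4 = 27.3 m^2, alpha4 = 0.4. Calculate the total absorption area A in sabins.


Given surfaces:
  Surface 1: 14.5 * 0.63 = 9.135
  Surface 2: 26.5 * 0.52 = 13.78
  Surface 3: 44.2 * 0.44 = 19.448
  Surface 4: 27.3 * 0.4 = 10.92
Formula: A = sum(Si * alpha_i)
A = 9.135 + 13.78 + 19.448 + 10.92
A = 53.28

53.28 sabins


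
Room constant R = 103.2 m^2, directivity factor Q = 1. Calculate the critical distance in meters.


Given values:
  R = 103.2 m^2, Q = 1
Formula: d_c = 0.141 * sqrt(Q * R)
Compute Q * R = 1 * 103.2 = 103.2
Compute sqrt(103.2) = 10.1587
d_c = 0.141 * 10.1587 = 1.432

1.432 m


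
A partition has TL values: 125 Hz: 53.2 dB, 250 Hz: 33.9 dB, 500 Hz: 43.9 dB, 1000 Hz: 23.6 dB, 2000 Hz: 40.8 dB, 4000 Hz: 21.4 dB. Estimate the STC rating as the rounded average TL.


Given TL values at each frequency:
  125 Hz: 53.2 dB
  250 Hz: 33.9 dB
  500 Hz: 43.9 dB
  1000 Hz: 23.6 dB
  2000 Hz: 40.8 dB
  4000 Hz: 21.4 dB
Formula: STC ~ round(average of TL values)
Sum = 53.2 + 33.9 + 43.9 + 23.6 + 40.8 + 21.4 = 216.8
Average = 216.8 / 6 = 36.13
Rounded: 36

36


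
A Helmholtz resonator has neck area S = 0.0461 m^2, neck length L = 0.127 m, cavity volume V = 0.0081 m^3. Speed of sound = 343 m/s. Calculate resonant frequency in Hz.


Given values:
  S = 0.0461 m^2, L = 0.127 m, V = 0.0081 m^3, c = 343 m/s
Formula: f = (c / (2*pi)) * sqrt(S / (V * L))
Compute V * L = 0.0081 * 0.127 = 0.0010287
Compute S / (V * L) = 0.0461 / 0.0010287 = 44.8138
Compute sqrt(44.8138) = 6.694311
Compute c / (2*pi) = 343 / 6.283185 = 54.590148
f = 54.590148 * 6.694311 = 365.44

365.44 Hz


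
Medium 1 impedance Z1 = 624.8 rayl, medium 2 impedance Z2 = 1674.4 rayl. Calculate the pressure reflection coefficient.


Given values:
  Z1 = 624.8 rayl, Z2 = 1674.4 rayl
Formula: R = (Z2 - Z1) / (Z2 + Z1)
Numerator: Z2 - Z1 = 1674.4 - 624.8 = 1049.6
Denominator: Z2 + Z1 = 1674.4 + 624.8 = 2299.2
R = 1049.6 / 2299.2 = 0.4565

0.4565


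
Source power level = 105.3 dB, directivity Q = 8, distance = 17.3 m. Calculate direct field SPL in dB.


Given values:
  Lw = 105.3 dB, Q = 8, r = 17.3 m
Formula: SPL = Lw + 10 * log10(Q / (4 * pi * r^2))
Compute 4 * pi * r^2 = 4 * pi * 17.3^2 = 3760.9891
Compute Q / denom = 8 / 3760.9891 = 0.0021271
Compute 10 * log10(0.0021271) = -26.7221
SPL = 105.3 + (-26.7221) = 78.58

78.58 dB


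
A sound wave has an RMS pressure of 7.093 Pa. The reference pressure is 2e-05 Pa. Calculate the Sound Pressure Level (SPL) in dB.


Given values:
  p = 7.093 Pa
  p_ref = 2e-05 Pa
Formula: SPL = 20 * log10(p / p_ref)
Compute ratio: p / p_ref = 7.093 / 2e-05 = 354650
Compute log10: log10(354650) = 5.5498
Multiply: SPL = 20 * 5.5498 = 111.0

111.0 dB


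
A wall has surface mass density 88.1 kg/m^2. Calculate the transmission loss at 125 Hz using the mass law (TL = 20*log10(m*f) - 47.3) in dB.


Given values:
  m = 88.1 kg/m^2, f = 125 Hz
Formula: TL = 20 * log10(m * f) - 47.3
Compute m * f = 88.1 * 125 = 11012.5
Compute log10(11012.5) = 4.041886
Compute 20 * 4.041886 = 80.8377
TL = 80.8377 - 47.3 = 33.54

33.54 dB


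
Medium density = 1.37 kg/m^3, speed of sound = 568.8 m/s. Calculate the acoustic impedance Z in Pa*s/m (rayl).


Given values:
  rho = 1.37 kg/m^3
  c = 568.8 m/s
Formula: Z = rho * c
Z = 1.37 * 568.8
Z = 779.26

779.26 rayl


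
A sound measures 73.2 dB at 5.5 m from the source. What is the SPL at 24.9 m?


Given values:
  SPL1 = 73.2 dB, r1 = 5.5 m, r2 = 24.9 m
Formula: SPL2 = SPL1 - 20 * log10(r2 / r1)
Compute ratio: r2 / r1 = 24.9 / 5.5 = 4.5273
Compute log10: log10(4.5273) = 0.655839
Compute drop: 20 * 0.655839 = 13.1168
SPL2 = 73.2 - 13.1168 = 60.08

60.08 dB


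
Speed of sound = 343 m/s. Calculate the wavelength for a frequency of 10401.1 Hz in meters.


Given values:
  c = 343 m/s, f = 10401.1 Hz
Formula: lambda = c / f
lambda = 343 / 10401.1
lambda = 0.033

0.033 m


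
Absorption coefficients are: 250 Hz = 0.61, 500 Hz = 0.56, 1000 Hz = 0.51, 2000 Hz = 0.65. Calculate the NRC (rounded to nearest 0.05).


Given values:
  a_250 = 0.61, a_500 = 0.56
  a_1000 = 0.51, a_2000 = 0.65
Formula: NRC = (a250 + a500 + a1000 + a2000) / 4
Sum = 0.61 + 0.56 + 0.51 + 0.65 = 2.33
NRC = 2.33 / 4 = 0.5825
Rounded to nearest 0.05: 0.6

0.6


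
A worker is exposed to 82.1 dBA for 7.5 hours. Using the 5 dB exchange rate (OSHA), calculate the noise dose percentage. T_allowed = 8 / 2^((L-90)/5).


Given values:
  L = 82.1 dBA, T = 7.5 hours
Formula: T_allowed = 8 / 2^((L - 90) / 5)
Compute exponent: (82.1 - 90) / 5 = -1.58
Compute 2^(-1.58) = 0.334482
T_allowed = 8 / 0.334482 = 23.91758 hours
Dose = (T / T_allowed) * 100
Dose = (7.5 / 23.91758) * 100 = 31.36

31.36 %


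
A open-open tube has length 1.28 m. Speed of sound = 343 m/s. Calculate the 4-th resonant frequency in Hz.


Given values:
  Tube type: open-open, L = 1.28 m, c = 343 m/s, n = 4
Formula: f_n = n * c / (2 * L)
Compute 2 * L = 2 * 1.28 = 2.56
f = 4 * 343 / 2.56
f = 535.94

535.94 Hz


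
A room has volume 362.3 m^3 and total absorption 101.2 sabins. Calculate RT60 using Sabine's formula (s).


Given values:
  V = 362.3 m^3
  A = 101.2 sabins
Formula: RT60 = 0.161 * V / A
Numerator: 0.161 * 362.3 = 58.3303
RT60 = 58.3303 / 101.2 = 0.576

0.576 s


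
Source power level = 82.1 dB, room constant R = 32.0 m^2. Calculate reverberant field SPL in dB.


Given values:
  Lw = 82.1 dB, R = 32.0 m^2
Formula: SPL = Lw + 10 * log10(4 / R)
Compute 4 / R = 4 / 32.0 = 0.125
Compute 10 * log10(0.125) = -9.0309
SPL = 82.1 + (-9.0309) = 73.07

73.07 dB


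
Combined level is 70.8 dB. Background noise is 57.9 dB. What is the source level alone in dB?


Given values:
  L_total = 70.8 dB, L_bg = 57.9 dB
Formula: L_source = 10 * log10(10^(L_total/10) - 10^(L_bg/10))
Convert to linear:
  10^(70.8/10) = 12022644.3462
  10^(57.9/10) = 616595.0019
Difference: 12022644.3462 - 616595.0019 = 11406049.3443
L_source = 10 * log10(11406049.3443) = 70.57

70.57 dB


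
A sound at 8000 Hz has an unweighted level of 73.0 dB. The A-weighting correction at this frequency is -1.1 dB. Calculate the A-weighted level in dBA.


Given values:
  SPL = 73.0 dB
  A-weighting at 8000 Hz = -1.1 dB
Formula: L_A = SPL + A_weight
L_A = 73.0 + (-1.1)
L_A = 71.9

71.9 dBA


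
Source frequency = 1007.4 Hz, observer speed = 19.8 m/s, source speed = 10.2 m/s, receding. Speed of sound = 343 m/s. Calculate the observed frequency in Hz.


Given values:
  f_s = 1007.4 Hz, v_o = 19.8 m/s, v_s = 10.2 m/s
  Direction: receding
Formula: f_o = f_s * (c - v_o) / (c + v_s)
Numerator: c - v_o = 343 - 19.8 = 323.2
Denominator: c + v_s = 343 + 10.2 = 353.2
f_o = 1007.4 * 323.2 / 353.2 = 921.83

921.83 Hz


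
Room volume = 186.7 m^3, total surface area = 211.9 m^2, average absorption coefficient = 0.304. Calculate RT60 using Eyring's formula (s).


Given values:
  V = 186.7 m^3, S = 211.9 m^2, alpha = 0.304
Formula: RT60 = 0.161 * V / (-S * ln(1 - alpha))
Compute ln(1 - 0.304) = ln(0.696) = -0.362406
Denominator: -211.9 * -0.362406 = 76.7938
Numerator: 0.161 * 186.7 = 30.0587
RT60 = 30.0587 / 76.7938 = 0.391

0.391 s


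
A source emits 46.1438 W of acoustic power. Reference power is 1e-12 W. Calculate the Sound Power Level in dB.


Given values:
  W = 46.1438 W
  W_ref = 1e-12 W
Formula: SWL = 10 * log10(W / W_ref)
Compute ratio: W / W_ref = 46143800000000
Compute log10: log10(46143800000000) = 13.664113
Multiply: SWL = 10 * 13.664113 = 136.64

136.64 dB


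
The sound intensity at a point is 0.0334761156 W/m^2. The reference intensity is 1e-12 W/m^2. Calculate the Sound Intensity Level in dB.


Given values:
  I = 0.0334761156 W/m^2
  I_ref = 1e-12 W/m^2
Formula: SIL = 10 * log10(I / I_ref)
Compute ratio: I / I_ref = 33476115600
Compute log10: log10(33476115600) = 10.524735
Multiply: SIL = 10 * 10.524735 = 105.25

105.25 dB


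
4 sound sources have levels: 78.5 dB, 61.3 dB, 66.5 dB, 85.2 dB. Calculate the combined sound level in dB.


Formula: L_total = 10 * log10( sum(10^(Li/10)) )
  Source 1: 10^(78.5/10) = 70794578.4384
  Source 2: 10^(61.3/10) = 1348962.8826
  Source 3: 10^(66.5/10) = 4466835.9215
  Source 4: 10^(85.2/10) = 331131121.4826
Sum of linear values = 407741498.7251
L_total = 10 * log10(407741498.7251) = 86.1

86.1 dB


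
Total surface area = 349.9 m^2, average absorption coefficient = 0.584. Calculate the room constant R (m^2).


Given values:
  S = 349.9 m^2, alpha = 0.584
Formula: R = S * alpha / (1 - alpha)
Numerator: 349.9 * 0.584 = 204.3416
Denominator: 1 - 0.584 = 0.416
R = 204.3416 / 0.416 = 491.21

491.21 m^2


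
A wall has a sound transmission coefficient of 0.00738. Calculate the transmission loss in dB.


Given values:
  tau = 0.00738
Formula: TL = 10 * log10(1 / tau)
Compute 1 / tau = 1 / 0.00738 = 135.5014
Compute log10(135.5014) = 2.131944
TL = 10 * 2.131944 = 21.32

21.32 dB
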